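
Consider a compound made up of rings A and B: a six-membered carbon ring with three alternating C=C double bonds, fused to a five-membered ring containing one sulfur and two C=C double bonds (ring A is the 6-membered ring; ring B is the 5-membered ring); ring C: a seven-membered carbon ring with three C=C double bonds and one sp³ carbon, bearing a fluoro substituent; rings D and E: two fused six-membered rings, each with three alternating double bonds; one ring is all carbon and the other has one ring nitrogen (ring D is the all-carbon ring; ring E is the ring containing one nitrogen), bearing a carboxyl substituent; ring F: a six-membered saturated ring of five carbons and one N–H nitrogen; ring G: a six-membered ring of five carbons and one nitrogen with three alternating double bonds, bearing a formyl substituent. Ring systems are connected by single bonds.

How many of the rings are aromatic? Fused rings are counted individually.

5

Rings A and B form a fused bicyclic system (with one sulfur) with 9 sp² atoms and 10 π electrons from ring double bonds plus a heteroatom lone pair. 10 = 4(2)+2, so the system is aromatic and both rings count as aromatic (benzothiophene).
Ring C has one sp³ carbon, so it is not fully conjugated — not aromatic (cycloheptatriene).
Rings D and E form a fused bicyclic system (with one nitrogen) with 10 sp² atoms and 10 π electrons from ring double bonds. 10 = 4(2)+2, so the system is aromatic and both rings count as aromatic (quinoline).
Ring F has only sp³ atoms, so it is not fully conjugated — not aromatic (piperidine).
Ring G is planar and fully conjugated; 3 ring double bonds give 6 π electrons. 6 = 4(1)+2, so ring G is aromatic (pyridine).
Aromatic: A, B, D, E, G. Total: 5.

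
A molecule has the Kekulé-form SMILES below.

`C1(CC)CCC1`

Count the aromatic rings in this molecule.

0

The SMILES encodes a four-membered saturated carbon ring.
The 4-membered ring has only sp³ atoms, so it is not fully conjugated — not aromatic (cyclobutane).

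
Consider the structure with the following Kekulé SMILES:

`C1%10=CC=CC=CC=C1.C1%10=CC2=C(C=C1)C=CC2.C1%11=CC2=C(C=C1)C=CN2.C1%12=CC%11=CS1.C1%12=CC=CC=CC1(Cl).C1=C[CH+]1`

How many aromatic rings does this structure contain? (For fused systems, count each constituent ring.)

5

The SMILES encodes an eight-membered carbon ring with four alternating C=C double bonds; a six-membered carbon ring with three alternating C=C double bonds, fused to a five-membered carbon ring containing one C=C double bond and one sp³ carbon; a six-membered carbon ring with three alternating C=C double bonds, fused to a five-membered ring containing one N–H nitrogen and two C=C double bonds; a five-membered ring of four carbons and one sulfur, with two C=C double bonds; a seven-membered carbon ring with three C=C double bonds and one sp³ carbon; a three-membered all-carbon ring bearing a positive charge on one carbon, with one C=C double bond.
The 8-membered ring has only sp² ring atoms; a planar conformation would have a fully conjugated π system of 8 electrons. But 8 = 4(2), which is 4n not 4n+2, so it is not aromatic (cyclooctatetraene) — cyclooctatetraene distorts into a non-planar tub to avoid antiaromaticity.
The 6-membered ring is fully conjugated (every ring atom contributes a p orbital); 3 ring double bonds give 6 π electrons. Since 6 = 4n+2 (n=1), it is aromatic (benzene ring).
The 5-membered ring has one sp³ carbon, so it is not fully conjugated — not aromatic (cyclopentene ring).
The fused 6/5-membered bicyclic (with one N–H) is a single π system with 9 sp² atoms and 10 π electrons from ring double bonds plus a heteroatom lone pair. 10 = 4(2)+2, so the system is aromatic and both rings count as aromatic (indole).
The 5-membered ring with one sulfur is planar and fully conjugated; 2 ring double bonds (4 π electrons) plus a heteroatom lone pair (2) give 6 π electrons. That satisfies 4n+2 with n=1, so it is aromatic (thiophene).
The 7-membered ring has one sp³ carbon, so it is not fully conjugated — not aromatic (cycloheptatriene).
The 3-membered ring is fully conjugated (every ring atom contributes a p orbital); 1 ring double bond (2 π electrons) plus the carbocation's empty p orbital (0, but keeps the ring conjugated) give 2 π electrons. That satisfies 4n+2 with n=0, so it is aromatic (cyclopropenyl cation).
5 of the 8 rings are aromatic. Total: 5.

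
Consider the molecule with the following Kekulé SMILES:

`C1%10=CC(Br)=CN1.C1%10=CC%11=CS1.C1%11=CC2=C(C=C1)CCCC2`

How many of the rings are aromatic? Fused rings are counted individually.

The SMILES encodes a five-membered ring of four carbons and one nitrogen bearing a hydrogen, with two C=C double bonds; a five-membered ring of four carbons and one sulfur, with two C=C double bonds; a six-membered carbon ring with three alternating C=C double bonds, fused to a saturated six-membered carbon ring.
The 5-membered ring with one N–H has a continuous p-orbital overlap around the ring; 2 ring double bonds (4 π electrons) plus a heteroatom lone pair (2) give 6 π electrons. 6 = 4(1)+2, so it is aromatic (pyrrole).
The 5-membered ring with one sulfur is fully conjugated (every ring atom contributes a p orbital); 2 ring double bonds (4 π electrons) plus a heteroatom lone pair (2) give 6 π electrons. 6 = 4(1)+2, so it is aromatic (thiophene).
The 6-membered ring has a continuous p-orbital overlap around the ring; 3 ring double bonds give 6 π electrons. 6 = 4(1)+2, so it is aromatic (benzene ring).
The second 6-membered ring has four sp³ carbons, so it is not fully conjugated — not aromatic (cyclohexane ring).
3 of the 4 rings are aromatic. Total: 3.

3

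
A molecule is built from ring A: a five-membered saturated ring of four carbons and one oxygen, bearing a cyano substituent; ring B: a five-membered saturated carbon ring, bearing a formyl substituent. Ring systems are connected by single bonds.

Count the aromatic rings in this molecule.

Ring A has only sp³ atoms, so it is not fully conjugated — not aromatic (tetrahydrofuran).
Ring B has only sp³ atoms, so it is not fully conjugated — not aromatic (cyclopentane).
No ring is aromatic. Total: 0.

0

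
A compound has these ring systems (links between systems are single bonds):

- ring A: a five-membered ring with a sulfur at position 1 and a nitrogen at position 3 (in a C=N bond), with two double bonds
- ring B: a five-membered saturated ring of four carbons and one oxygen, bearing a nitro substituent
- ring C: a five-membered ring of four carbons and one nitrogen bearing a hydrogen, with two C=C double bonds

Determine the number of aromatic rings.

2

Ring A has a continuous p-orbital overlap around the ring; 2 ring double bonds (4 π electrons) plus a heteroatom lone pair (2) give 6 π electrons. Since 6 = 4n+2 (n=1), ring A is aromatic (thiazole).
Ring B has only sp³ atoms, so it is not fully conjugated — not aromatic (tetrahydrofuran).
Ring C has a continuous p-orbital overlap around the ring; 2 ring double bonds (4 π electrons) plus a heteroatom lone pair (2) give 6 π electrons. Since 6 = 4n+2 (n=1), ring C is aromatic (pyrrole).
Aromatic: A, C. Total: 2.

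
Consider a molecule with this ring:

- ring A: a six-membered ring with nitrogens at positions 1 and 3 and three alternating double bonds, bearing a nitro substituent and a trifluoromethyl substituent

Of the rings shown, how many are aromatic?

Ring A is planar and fully conjugated; 3 ring double bonds give 6 π electrons. 6 = 4(1)+2, so ring A is aromatic (pyrimidine).

1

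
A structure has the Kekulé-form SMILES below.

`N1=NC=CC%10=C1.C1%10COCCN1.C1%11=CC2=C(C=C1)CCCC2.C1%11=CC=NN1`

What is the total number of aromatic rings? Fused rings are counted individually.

The SMILES encodes a six-membered ring with two adjacent nitrogens and three alternating double bonds; a six-membered saturated ring with an oxygen and an N–H nitrogen at positions 1 and 4; a six-membered carbon ring with three alternating C=C double bonds, fused to a saturated six-membered carbon ring; a five-membered ring with two adjacent nitrogens (one bearing H, one in a double bond) and two double bonds.
The 6-membered ring with two nitrogens (1,2) is fully conjugated (every ring atom contributes a p orbital); 3 ring double bonds give 6 π electrons. 6 = 4(1)+2, so it is aromatic (pyridazine).
The 6-membered ring with one oxygen and one N–H (1,4) has only sp³ atoms, so it is not fully conjugated — not aromatic (morpholine).
The 6-membered ring is fully conjugated (every ring atom contributes a p orbital); 3 ring double bonds give 6 π electrons. 6 = 4(1)+2, so it is aromatic (benzene ring).
The second 6-membered ring has four sp³ carbons, so it is not fully conjugated — not aromatic (cyclohexane ring).
The 5-membered ring with two adjacent nitrogens (one N–H, one =N–) has a continuous p-orbital overlap around the ring; 2 ring double bonds (4 π electrons) plus a heteroatom lone pair (2) give 6 π electrons. 6 = 4(1)+2, so it is aromatic (pyrazole).
3 of the 5 rings are aromatic. Total: 3.

3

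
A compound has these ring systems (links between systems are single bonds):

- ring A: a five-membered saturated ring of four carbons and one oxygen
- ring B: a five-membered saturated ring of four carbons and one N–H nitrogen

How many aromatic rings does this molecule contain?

Ring A has only sp³ atoms, so it is not fully conjugated — not aromatic (tetrahydrofuran).
Ring B has only sp³ atoms, so it is not fully conjugated — not aromatic (pyrrolidine).
No ring is aromatic. Total: 0.

0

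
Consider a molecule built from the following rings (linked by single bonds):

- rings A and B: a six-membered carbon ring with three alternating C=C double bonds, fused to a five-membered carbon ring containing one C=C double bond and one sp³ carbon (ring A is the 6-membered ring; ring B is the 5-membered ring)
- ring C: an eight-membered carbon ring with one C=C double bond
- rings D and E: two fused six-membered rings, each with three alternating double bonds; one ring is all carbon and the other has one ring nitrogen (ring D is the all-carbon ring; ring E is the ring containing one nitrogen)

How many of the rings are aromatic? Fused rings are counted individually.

Ring A is planar and fully conjugated; 3 ring double bonds give 6 π electrons. That satisfies 4n+2 with n=1, so ring A is aromatic (benzene ring).
Ring B has one sp³ carbon, so it is not fully conjugated — not aromatic (cyclopentene ring).
Ring C has six sp³ carbons, so it is not fully conjugated — not aromatic (cyclooctene).
Rings D and E form a fused bicyclic system (with one nitrogen) with 10 sp² atoms and 10 π electrons from ring double bonds. 10 = 4(2)+2, so the system is aromatic and both rings count as aromatic (quinoline).
Aromatic: A, D, E. Total: 3.

3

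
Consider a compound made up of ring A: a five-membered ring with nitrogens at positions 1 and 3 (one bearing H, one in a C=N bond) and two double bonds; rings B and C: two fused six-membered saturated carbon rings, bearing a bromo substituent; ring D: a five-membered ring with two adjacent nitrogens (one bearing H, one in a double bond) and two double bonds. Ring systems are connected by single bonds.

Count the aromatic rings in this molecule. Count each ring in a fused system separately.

2

Ring A is planar and fully conjugated; 2 ring double bonds (4 π electrons) plus a heteroatom lone pair (2) give 6 π electrons. 6 = 4(1)+2, so ring A is aromatic (imidazole).
Ring B has only sp³ atoms, so it is not fully conjugated — not aromatic (cyclohexane ring).
Ring C has only sp³ atoms, so it is not fully conjugated — not aromatic (cyclohexane ring).
Ring D has a continuous p-orbital overlap around the ring; 2 ring double bonds (4 π electrons) plus a heteroatom lone pair (2) give 6 π electrons. 6 = 4(1)+2, so ring D is aromatic (pyrazole).
Aromatic: A, D. Total: 2.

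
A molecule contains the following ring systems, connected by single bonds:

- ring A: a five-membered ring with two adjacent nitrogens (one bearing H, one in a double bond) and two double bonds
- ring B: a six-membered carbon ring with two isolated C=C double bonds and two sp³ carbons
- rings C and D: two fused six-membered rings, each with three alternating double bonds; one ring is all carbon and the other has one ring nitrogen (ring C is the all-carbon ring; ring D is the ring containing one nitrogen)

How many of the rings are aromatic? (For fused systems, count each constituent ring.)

Ring A has a continuous p-orbital overlap around the ring; 2 ring double bonds (4 π electrons) plus a heteroatom lone pair (2) give 6 π electrons. 6 = 4(1)+2, so ring A is aromatic (pyrazole).
Ring B has two sp³ carbons, so it is not fully conjugated — not aromatic (1,4-cyclohexadiene).
Rings C and D form a fused bicyclic system (with one nitrogen) with 10 sp² atoms and 10 π electrons from ring double bonds. 10 = 4(2)+2, so the system is aromatic and both rings count as aromatic (quinoline).
Aromatic: A, C, D. Total: 3.

3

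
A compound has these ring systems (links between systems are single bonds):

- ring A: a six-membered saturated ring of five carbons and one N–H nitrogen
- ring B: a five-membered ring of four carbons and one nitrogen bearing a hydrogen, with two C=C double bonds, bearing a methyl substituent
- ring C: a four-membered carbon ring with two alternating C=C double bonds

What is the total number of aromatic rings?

1

Ring A has only sp³ atoms, so it is not fully conjugated — not aromatic (piperidine).
Ring B is planar and fully conjugated; 2 ring double bonds (4 π electrons) plus a heteroatom lone pair (2) give 6 π electrons. That satisfies 4n+2 with n=1, so ring B is aromatic (pyrrole).
Ring C has only sp² ring atoms; a planar conformation would have a fully conjugated π system of 4 electrons. But 4 = 4(1), which is 4n not 4n+2, so ring C is not aromatic (cyclobutadiene) — cyclobutadiene is antiaromatic and distorts to a rectangle.
Aromatic: B. Total: 1.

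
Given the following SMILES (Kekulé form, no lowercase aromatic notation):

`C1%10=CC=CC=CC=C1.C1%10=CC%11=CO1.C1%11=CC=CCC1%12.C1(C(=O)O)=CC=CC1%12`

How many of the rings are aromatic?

1

The SMILES encodes an eight-membered carbon ring with four alternating C=C double bonds; a five-membered ring of four carbons and one oxygen, with two C=C double bonds; a six-membered carbon ring with two conjugated C=C double bonds and two sp³ carbons; a five-membered carbon ring with two conjugated C=C double bonds and one sp³ carbon.
The 8-membered ring has only sp² ring atoms; a planar conformation would have a fully conjugated π system of 8 electrons. But 8 = 4(2), which is 4n not 4n+2, so it is not aromatic (cyclooctatetraene) — cyclooctatetraene distorts into a non-planar tub to avoid antiaromaticity.
The 5-membered ring with one oxygen is fully conjugated (every ring atom contributes a p orbital); 2 ring double bonds (4 π electrons) plus a heteroatom lone pair (2) give 6 π electrons. 6 = 4(1)+2, so it is aromatic (furan).
The 6-membered ring has two sp³ carbons, so it is not fully conjugated — not aromatic (1,3-cyclohexadiene).
The 5-membered ring has one sp³ carbon, so it is not fully conjugated — not aromatic (cyclopentadiene).
1 of the 4 rings is aromatic. Total: 1.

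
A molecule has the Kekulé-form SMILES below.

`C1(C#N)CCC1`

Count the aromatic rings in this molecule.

0

The SMILES encodes a four-membered saturated carbon ring.
The 4-membered ring has only sp³ atoms, so it is not fully conjugated — not aromatic (cyclobutane).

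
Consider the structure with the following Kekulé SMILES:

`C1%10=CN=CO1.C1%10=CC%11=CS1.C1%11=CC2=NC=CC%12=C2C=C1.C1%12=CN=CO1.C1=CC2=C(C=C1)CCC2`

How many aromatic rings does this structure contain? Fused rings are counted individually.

The SMILES encodes a five-membered ring with an oxygen at position 1 and a nitrogen at position 3 (in a C=N bond), with two double bonds; a five-membered ring of four carbons and one sulfur, with two C=C double bonds; two fused six-membered rings, each with three alternating double bonds; one ring is all carbon and the other has one ring nitrogen; a five-membered ring with an oxygen at position 1 and a nitrogen at position 3 (in a C=N bond), with two double bonds; a six-membered carbon ring with three alternating C=C double bonds, fused to a saturated five-membered carbon ring.
The 5-membered ring with one oxygen and one =N– has a continuous p-orbital overlap around the ring; 2 ring double bonds (4 π electrons) plus a heteroatom lone pair (2) give 6 π electrons. 6 = 4(1)+2, so it is aromatic (oxazole).
The 5-membered ring with one sulfur has a continuous p-orbital overlap around the ring; 2 ring double bonds (4 π electrons) plus a heteroatom lone pair (2) give 6 π electrons. That satisfies 4n+2 with n=1, so it is aromatic (thiophene).
The fused 6/6-membered bicyclic (with one nitrogen) is a single π system with 10 sp² atoms and 10 π electrons from ring double bonds. 10 = 4(2)+2, so the system is aromatic and both rings count as aromatic (quinoline).
The second 5-membered ring with one oxygen and one =N– is fully conjugated (every ring atom contributes a p orbital); 2 ring double bonds (4 π electrons) plus a heteroatom lone pair (2) give 6 π electrons. Since 6 = 4n+2 (n=1), it is aromatic (oxazole).
The 6-membered ring has a continuous p-orbital overlap around the ring; 3 ring double bonds give 6 π electrons. That satisfies 4n+2 with n=1, so it is aromatic (benzene ring).
The 5-membered ring has three sp³ carbons, so it is not fully conjugated — not aromatic (cyclopentane ring).
6 of the 7 rings are aromatic. Total: 6.

6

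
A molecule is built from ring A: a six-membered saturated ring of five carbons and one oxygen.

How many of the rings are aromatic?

Ring A has only sp³ atoms, so it is not fully conjugated — not aromatic (tetrahydropyran).

0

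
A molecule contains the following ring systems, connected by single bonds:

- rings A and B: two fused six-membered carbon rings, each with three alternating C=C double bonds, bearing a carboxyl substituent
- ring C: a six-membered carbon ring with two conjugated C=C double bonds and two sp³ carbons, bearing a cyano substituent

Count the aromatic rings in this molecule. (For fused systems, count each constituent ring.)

2

Rings A and B form a fused bicyclic system with 10 sp² atoms and 10 π electrons from ring double bonds. 10 = 4(2)+2, so the system is aromatic and both rings count as aromatic (naphthalene).
Ring C has two sp³ carbons, so it is not fully conjugated — not aromatic (1,3-cyclohexadiene).
Aromatic: A, B. Total: 2.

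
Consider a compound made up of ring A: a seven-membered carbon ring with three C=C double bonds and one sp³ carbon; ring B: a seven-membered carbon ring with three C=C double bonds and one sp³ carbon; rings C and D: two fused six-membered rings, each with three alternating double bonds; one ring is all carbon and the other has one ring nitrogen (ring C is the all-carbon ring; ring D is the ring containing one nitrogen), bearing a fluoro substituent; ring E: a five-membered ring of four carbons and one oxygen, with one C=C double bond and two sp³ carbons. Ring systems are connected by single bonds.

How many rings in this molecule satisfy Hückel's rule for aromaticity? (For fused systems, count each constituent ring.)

Ring A has one sp³ carbon, so it is not fully conjugated — not aromatic (cycloheptatriene).
Ring B has one sp³ carbon, so it is not fully conjugated — not aromatic (cycloheptatriene).
Rings C and D form a fused bicyclic system (with one nitrogen) with 10 sp² atoms and 10 π electrons from ring double bonds. 10 = 4(2)+2, so the system is aromatic and both rings count as aromatic (quinoline).
Ring E has two sp³ carbons, so it is not fully conjugated — not aromatic (2,3-dihydrofuran).
Aromatic: C, D. Total: 2.

2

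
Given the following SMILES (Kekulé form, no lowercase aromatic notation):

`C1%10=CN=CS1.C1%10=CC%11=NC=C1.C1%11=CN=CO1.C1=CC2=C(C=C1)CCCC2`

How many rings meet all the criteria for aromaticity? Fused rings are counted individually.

The SMILES encodes a five-membered ring with a sulfur at position 1 and a nitrogen at position 3 (in a C=N bond), with two double bonds; a six-membered ring of five carbons and one nitrogen with three alternating double bonds; a five-membered ring with an oxygen at position 1 and a nitrogen at position 3 (in a C=N bond), with two double bonds; a six-membered carbon ring with three alternating C=C double bonds, fused to a saturated six-membered carbon ring.
The 5-membered ring with one sulfur and one =N– is planar and fully conjugated; 2 ring double bonds (4 π electrons) plus a heteroatom lone pair (2) give 6 π electrons. Since 6 = 4n+2 (n=1), it is aromatic (thiazole).
The 6-membered ring with one nitrogen has a continuous p-orbital overlap around the ring; 3 ring double bonds give 6 π electrons. That satisfies 4n+2 with n=1, so it is aromatic (pyridine).
The 5-membered ring with one oxygen and one =N– is fully conjugated (every ring atom contributes a p orbital); 2 ring double bonds (4 π electrons) plus a heteroatom lone pair (2) give 6 π electrons. Since 6 = 4n+2 (n=1), it is aromatic (oxazole).
The 6-membered ring is fully conjugated (every ring atom contributes a p orbital); 3 ring double bonds give 6 π electrons. Since 6 = 4n+2 (n=1), it is aromatic (benzene ring).
The second 6-membered ring has four sp³ carbons, so it is not fully conjugated — not aromatic (cyclohexane ring).
4 of the 5 rings are aromatic. Total: 4.

4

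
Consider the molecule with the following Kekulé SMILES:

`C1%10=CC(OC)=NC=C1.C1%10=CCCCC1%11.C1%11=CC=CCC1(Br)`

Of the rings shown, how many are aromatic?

1

The SMILES encodes a six-membered ring of five carbons and one nitrogen with three alternating double bonds; a six-membered carbon ring with one C=C double bond; a six-membered carbon ring with two conjugated C=C double bonds and two sp³ carbons.
The 6-membered ring with one nitrogen is planar and fully conjugated; 3 ring double bonds give 6 π electrons. That satisfies 4n+2 with n=1, so it is aromatic (pyridine).
The 6-membered ring has four sp³ carbons, so it is not fully conjugated — not aromatic (cyclohexene).
The second 6-membered ring has two sp³ carbons, so it is not fully conjugated — not aromatic (1,3-cyclohexadiene).
1 of the 3 rings is aromatic. Total: 1.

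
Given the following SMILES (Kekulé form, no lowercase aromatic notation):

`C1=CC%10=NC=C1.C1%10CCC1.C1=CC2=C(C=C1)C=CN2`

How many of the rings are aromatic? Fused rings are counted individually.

3

The SMILES encodes a six-membered ring of five carbons and one nitrogen with three alternating double bonds; a four-membered saturated carbon ring; a six-membered carbon ring with three alternating C=C double bonds, fused to a five-membered ring containing one N–H nitrogen and two C=C double bonds.
The 6-membered ring with one nitrogen has a continuous p-orbital overlap around the ring; 3 ring double bonds give 6 π electrons. That satisfies 4n+2 with n=1, so it is aromatic (pyridine).
The 4-membered ring has only sp³ atoms, so it is not fully conjugated — not aromatic (cyclobutane).
The fused 6/5-membered bicyclic (with one N–H) is a single π system with 9 sp² atoms and 10 π electrons from ring double bonds plus a heteroatom lone pair. 10 = 4(2)+2, so the system is aromatic and both rings count as aromatic (indole).
3 of the 4 rings are aromatic. Total: 3.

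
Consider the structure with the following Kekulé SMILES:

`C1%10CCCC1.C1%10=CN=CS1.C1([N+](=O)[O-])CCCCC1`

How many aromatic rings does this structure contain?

The SMILES encodes a five-membered saturated carbon ring; a five-membered ring with a sulfur at position 1 and a nitrogen at position 3 (in a C=N bond), with two double bonds; a six-membered saturated carbon ring.
The 5-membered ring has only sp³ atoms, so it is not fully conjugated — not aromatic (cyclopentane).
The 5-membered ring with one sulfur and one =N– is fully conjugated (every ring atom contributes a p orbital); 2 ring double bonds (4 π electrons) plus a heteroatom lone pair (2) give 6 π electrons. That satisfies 4n+2 with n=1, so it is aromatic (thiazole).
The 6-membered ring has only sp³ atoms, so it is not fully conjugated — not aromatic (cyclohexane).
1 of the 3 rings is aromatic. Total: 1.

1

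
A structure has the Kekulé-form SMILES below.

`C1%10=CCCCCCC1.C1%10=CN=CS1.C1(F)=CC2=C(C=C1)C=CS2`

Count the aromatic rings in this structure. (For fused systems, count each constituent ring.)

The SMILES encodes an eight-membered carbon ring with one C=C double bond; a five-membered ring with a sulfur at position 1 and a nitrogen at position 3 (in a C=N bond), with two double bonds; a six-membered carbon ring with three alternating C=C double bonds, fused to a five-membered ring containing one sulfur and two C=C double bonds.
The 8-membered ring has six sp³ carbons, so it is not fully conjugated — not aromatic (cyclooctene).
The 5-membered ring with one sulfur and one =N– has a continuous p-orbital overlap around the ring; 2 ring double bonds (4 π electrons) plus a heteroatom lone pair (2) give 6 π electrons. 6 = 4(1)+2, so it is aromatic (thiazole).
The fused 6/5-membered bicyclic (with one sulfur) is a single π system with 9 sp² atoms and 10 π electrons from ring double bonds plus a heteroatom lone pair. 10 = 4(2)+2, so the system is aromatic and both rings count as aromatic (benzothiophene).
3 of the 4 rings are aromatic. Total: 3.

3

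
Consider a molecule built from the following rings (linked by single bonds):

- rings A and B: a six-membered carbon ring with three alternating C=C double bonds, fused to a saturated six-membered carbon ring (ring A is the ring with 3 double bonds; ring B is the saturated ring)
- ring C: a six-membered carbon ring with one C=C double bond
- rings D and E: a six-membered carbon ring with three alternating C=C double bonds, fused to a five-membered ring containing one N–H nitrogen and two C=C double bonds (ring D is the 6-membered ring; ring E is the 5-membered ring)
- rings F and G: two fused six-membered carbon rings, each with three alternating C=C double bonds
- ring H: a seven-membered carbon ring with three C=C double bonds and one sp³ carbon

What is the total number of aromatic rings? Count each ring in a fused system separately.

Ring A is planar and fully conjugated; 3 ring double bonds give 6 π electrons. That satisfies 4n+2 with n=1, so ring A is aromatic (benzene ring).
Ring B has four sp³ carbons, so it is not fully conjugated — not aromatic (cyclohexane ring).
Ring C has four sp³ carbons, so it is not fully conjugated — not aromatic (cyclohexene).
Rings D and E form a fused bicyclic system (with one N–H) with 9 sp² atoms and 10 π electrons from ring double bonds plus a heteroatom lone pair. 10 = 4(2)+2, so the system is aromatic and both rings count as aromatic (indole).
Rings F and G form a fused bicyclic system with 10 sp² atoms and 10 π electrons from ring double bonds. 10 = 4(2)+2, so the system is aromatic and both rings count as aromatic (naphthalene).
Ring H has one sp³ carbon, so it is not fully conjugated — not aromatic (cycloheptatriene).
Aromatic: A, D, E, F, G. Total: 5.

5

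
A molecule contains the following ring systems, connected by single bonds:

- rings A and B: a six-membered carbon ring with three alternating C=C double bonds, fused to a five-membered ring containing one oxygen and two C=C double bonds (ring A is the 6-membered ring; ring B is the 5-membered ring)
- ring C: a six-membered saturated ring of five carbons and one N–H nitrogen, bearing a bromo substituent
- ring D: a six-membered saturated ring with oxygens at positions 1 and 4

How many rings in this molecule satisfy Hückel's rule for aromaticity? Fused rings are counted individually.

Rings A and B form a fused bicyclic system (with one oxygen) with 9 sp² atoms and 10 π electrons from ring double bonds plus a heteroatom lone pair. 10 = 4(2)+2, so the system is aromatic and both rings count as aromatic (benzofuran).
Ring C has only sp³ atoms, so it is not fully conjugated — not aromatic (piperidine).
Ring D has only sp³ atoms, so it is not fully conjugated — not aromatic (1,4-dioxane).
Aromatic: A, B. Total: 2.

2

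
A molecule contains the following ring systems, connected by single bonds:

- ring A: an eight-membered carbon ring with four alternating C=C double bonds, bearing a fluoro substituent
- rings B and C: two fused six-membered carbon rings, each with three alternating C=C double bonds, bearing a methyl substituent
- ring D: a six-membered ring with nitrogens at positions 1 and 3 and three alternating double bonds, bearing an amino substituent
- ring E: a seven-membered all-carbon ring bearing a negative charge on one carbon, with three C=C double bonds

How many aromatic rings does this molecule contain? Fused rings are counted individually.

3

Ring A has only sp² ring atoms; a planar conformation would have a fully conjugated π system of 8 electrons. But 8 = 4(2), which is 4n not 4n+2, so ring A is not aromatic (cyclooctatetraene) — cyclooctatetraene distorts into a non-planar tub to avoid antiaromaticity.
Rings B and C form a fused bicyclic system with 10 sp² atoms and 10 π electrons from ring double bonds. 10 = 4(2)+2, so the system is aromatic and both rings count as aromatic (naphthalene).
Ring D is planar and fully conjugated; 3 ring double bonds give 6 π electrons. That satisfies 4n+2 with n=1, so ring D is aromatic (pyrimidine).
Ring E has only sp² ring atoms; a planar conformation would have a fully conjugated π system of 8 electrons. But 8 = 4(2), which is 4n not 4n+2, so ring E is not aromatic (cycloheptatrienyl anion).
Aromatic: B, C, D. Total: 3.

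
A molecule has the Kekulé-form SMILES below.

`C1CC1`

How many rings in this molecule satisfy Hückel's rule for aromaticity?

The SMILES encodes a three-membered saturated carbon ring.
The 3-membered ring has only sp³ atoms, so it is not fully conjugated — not aromatic (cyclopropane).

0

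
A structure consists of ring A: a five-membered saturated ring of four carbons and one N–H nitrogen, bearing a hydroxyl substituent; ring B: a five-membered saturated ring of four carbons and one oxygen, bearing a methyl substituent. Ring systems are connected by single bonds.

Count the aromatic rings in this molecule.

Ring A has only sp³ atoms, so it is not fully conjugated — not aromatic (pyrrolidine).
Ring B has only sp³ atoms, so it is not fully conjugated — not aromatic (tetrahydrofuran).
No ring is aromatic. Total: 0.

0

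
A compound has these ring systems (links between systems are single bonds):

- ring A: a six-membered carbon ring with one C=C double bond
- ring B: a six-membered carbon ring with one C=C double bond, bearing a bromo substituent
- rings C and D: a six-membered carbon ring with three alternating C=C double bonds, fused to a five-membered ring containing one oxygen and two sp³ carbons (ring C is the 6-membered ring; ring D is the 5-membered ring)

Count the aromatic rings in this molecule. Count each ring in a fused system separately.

1

Ring A has four sp³ carbons, so it is not fully conjugated — not aromatic (cyclohexene).
Ring B has four sp³ carbons, so it is not fully conjugated — not aromatic (cyclohexene).
Ring C has a continuous p-orbital overlap around the ring; 3 ring double bonds give 6 π electrons. That satisfies 4n+2 with n=1, so ring C is aromatic (benzene ring).
Ring D has two sp³ carbons, so it is not fully conjugated — not aromatic (oxolane ring).
Aromatic: C. Total: 1.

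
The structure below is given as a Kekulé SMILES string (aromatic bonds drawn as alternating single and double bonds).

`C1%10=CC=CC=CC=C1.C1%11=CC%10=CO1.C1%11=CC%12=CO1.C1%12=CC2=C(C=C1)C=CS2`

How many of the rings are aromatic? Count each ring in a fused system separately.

4

The SMILES encodes an eight-membered carbon ring with four alternating C=C double bonds; a five-membered ring of four carbons and one oxygen, with two C=C double bonds; a five-membered ring of four carbons and one oxygen, with two C=C double bonds; a six-membered carbon ring with three alternating C=C double bonds, fused to a five-membered ring containing one sulfur and two C=C double bonds.
The 8-membered ring has only sp² ring atoms; a planar conformation would have a fully conjugated π system of 8 electrons. But 8 = 4(2), which is 4n not 4n+2, so it is not aromatic (cyclooctatetraene) — cyclooctatetraene distorts into a non-planar tub to avoid antiaromaticity.
The 5-membered ring with one oxygen has a continuous p-orbital overlap around the ring; 2 ring double bonds (4 π electrons) plus a heteroatom lone pair (2) give 6 π electrons. 6 = 4(1)+2, so it is aromatic (furan).
The second 5-membered ring with one oxygen is planar and fully conjugated; 2 ring double bonds (4 π electrons) plus a heteroatom lone pair (2) give 6 π electrons. 6 = 4(1)+2, so it is aromatic (furan).
The fused 6/5-membered bicyclic (with one sulfur) is a single π system with 9 sp² atoms and 10 π electrons from ring double bonds plus a heteroatom lone pair. 10 = 4(2)+2, so the system is aromatic and both rings count as aromatic (benzothiophene).
4 of the 5 rings are aromatic. Total: 4.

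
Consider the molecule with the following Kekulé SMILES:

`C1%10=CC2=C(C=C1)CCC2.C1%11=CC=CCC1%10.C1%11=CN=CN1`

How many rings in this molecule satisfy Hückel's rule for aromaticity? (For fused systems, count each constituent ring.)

2

The SMILES encodes a six-membered carbon ring with three alternating C=C double bonds, fused to a saturated five-membered carbon ring; a six-membered carbon ring with two conjugated C=C double bonds and two sp³ carbons; a five-membered ring with nitrogens at positions 1 and 3 (one bearing H, one in a C=N bond) and two double bonds.
The 6-membered ring is fully conjugated (every ring atom contributes a p orbital); 3 ring double bonds give 6 π electrons. 6 = 4(1)+2, so it is aromatic (benzene ring).
The 5-membered ring has three sp³ carbons, so it is not fully conjugated — not aromatic (cyclopentane ring).
The second 6-membered ring has two sp³ carbons, so it is not fully conjugated — not aromatic (1,3-cyclohexadiene).
The 5-membered ring with two nitrogens (one N–H, one =N–) is planar and fully conjugated; 2 ring double bonds (4 π electrons) plus a heteroatom lone pair (2) give 6 π electrons. Since 6 = 4n+2 (n=1), it is aromatic (imidazole).
2 of the 4 rings are aromatic. Total: 2.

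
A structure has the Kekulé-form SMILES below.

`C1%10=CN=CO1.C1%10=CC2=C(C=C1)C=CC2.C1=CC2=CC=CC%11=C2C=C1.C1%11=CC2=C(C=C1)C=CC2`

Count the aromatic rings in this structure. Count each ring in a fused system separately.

5

The SMILES encodes a five-membered ring with an oxygen at position 1 and a nitrogen at position 3 (in a C=N bond), with two double bonds; a six-membered carbon ring with three alternating C=C double bonds, fused to a five-membered carbon ring containing one C=C double bond and one sp³ carbon; two fused six-membered carbon rings, each with three alternating C=C double bonds; a six-membered carbon ring with three alternating C=C double bonds, fused to a five-membered carbon ring containing one C=C double bond and one sp³ carbon.
The 5-membered ring with one oxygen and one =N– is planar and fully conjugated; 2 ring double bonds (4 π electrons) plus a heteroatom lone pair (2) give 6 π electrons. Since 6 = 4n+2 (n=1), it is aromatic (oxazole).
The 6-membered ring is planar and fully conjugated; 3 ring double bonds give 6 π electrons. 6 = 4(1)+2, so it is aromatic (benzene ring).
The 5-membered ring has one sp³ carbon, so it is not fully conjugated — not aromatic (cyclopentene ring).
The fused 6/6-membered bicyclic is a single π system with 10 sp² atoms and 10 π electrons from ring double bonds. 10 = 4(2)+2, so the system is aromatic and both rings count as aromatic (naphthalene).
The second 6-membered ring is planar and fully conjugated; 3 ring double bonds give 6 π electrons. 6 = 4(1)+2, so it is aromatic (benzene ring).
The second 5-membered ring has one sp³ carbon, so it is not fully conjugated — not aromatic (cyclopentene ring).
5 of the 7 rings are aromatic. Total: 5.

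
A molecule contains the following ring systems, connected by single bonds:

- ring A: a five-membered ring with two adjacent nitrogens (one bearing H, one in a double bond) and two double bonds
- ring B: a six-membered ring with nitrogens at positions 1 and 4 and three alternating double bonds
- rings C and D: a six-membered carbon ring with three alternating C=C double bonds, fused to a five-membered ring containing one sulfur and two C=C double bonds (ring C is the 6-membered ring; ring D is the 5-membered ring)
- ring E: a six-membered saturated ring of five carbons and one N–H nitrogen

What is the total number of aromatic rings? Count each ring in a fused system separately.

Ring A is fully conjugated (every ring atom contributes a p orbital); 2 ring double bonds (4 π electrons) plus a heteroatom lone pair (2) give 6 π electrons. Since 6 = 4n+2 (n=1), ring A is aromatic (pyrazole).
Ring B has a continuous p-orbital overlap around the ring; 3 ring double bonds give 6 π electrons. 6 = 4(1)+2, so ring B is aromatic (pyrazine).
Rings C and D form a fused bicyclic system (with one sulfur) with 9 sp² atoms and 10 π electrons from ring double bonds plus a heteroatom lone pair. 10 = 4(2)+2, so the system is aromatic and both rings count as aromatic (benzothiophene).
Ring E has only sp³ atoms, so it is not fully conjugated — not aromatic (piperidine).
Aromatic: A, B, C, D. Total: 4.

4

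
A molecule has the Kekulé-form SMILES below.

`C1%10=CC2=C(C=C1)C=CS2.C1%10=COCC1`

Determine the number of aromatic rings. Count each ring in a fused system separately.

The SMILES encodes a six-membered carbon ring with three alternating C=C double bonds, fused to a five-membered ring containing one sulfur and two C=C double bonds; a five-membered ring of four carbons and one oxygen, with one C=C double bond and two sp³ carbons.
The fused 6/5-membered bicyclic (with one sulfur) is a single π system with 9 sp² atoms and 10 π electrons from ring double bonds plus a heteroatom lone pair. 10 = 4(2)+2, so the system is aromatic and both rings count as aromatic (benzothiophene).
The 5-membered ring with one oxygen has two sp³ carbons, so it is not fully conjugated — not aromatic (2,3-dihydrofuran).
2 of the 3 rings are aromatic. Total: 2.

2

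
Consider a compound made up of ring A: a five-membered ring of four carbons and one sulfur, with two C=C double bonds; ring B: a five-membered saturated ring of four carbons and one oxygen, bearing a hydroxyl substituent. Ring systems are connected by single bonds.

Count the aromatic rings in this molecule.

Ring A has a continuous p-orbital overlap around the ring; 2 ring double bonds (4 π electrons) plus a heteroatom lone pair (2) give 6 π electrons. Since 6 = 4n+2 (n=1), ring A is aromatic (thiophene).
Ring B has only sp³ atoms, so it is not fully conjugated — not aromatic (tetrahydrofuran).
Aromatic: A. Total: 1.

1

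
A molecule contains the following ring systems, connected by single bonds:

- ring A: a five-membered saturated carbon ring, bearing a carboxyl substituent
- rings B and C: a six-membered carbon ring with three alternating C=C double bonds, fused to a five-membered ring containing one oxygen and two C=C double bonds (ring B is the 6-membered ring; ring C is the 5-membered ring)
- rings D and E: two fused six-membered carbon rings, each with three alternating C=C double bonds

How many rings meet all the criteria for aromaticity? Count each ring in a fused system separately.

Ring A has only sp³ atoms, so it is not fully conjugated — not aromatic (cyclopentane).
Rings B and C form a fused bicyclic system (with one oxygen) with 9 sp² atoms and 10 π electrons from ring double bonds plus a heteroatom lone pair. 10 = 4(2)+2, so the system is aromatic and both rings count as aromatic (benzofuran).
Rings D and E form a fused bicyclic system with 10 sp² atoms and 10 π electrons from ring double bonds. 10 = 4(2)+2, so the system is aromatic and both rings count as aromatic (naphthalene).
Aromatic: B, C, D, E. Total: 4.

4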